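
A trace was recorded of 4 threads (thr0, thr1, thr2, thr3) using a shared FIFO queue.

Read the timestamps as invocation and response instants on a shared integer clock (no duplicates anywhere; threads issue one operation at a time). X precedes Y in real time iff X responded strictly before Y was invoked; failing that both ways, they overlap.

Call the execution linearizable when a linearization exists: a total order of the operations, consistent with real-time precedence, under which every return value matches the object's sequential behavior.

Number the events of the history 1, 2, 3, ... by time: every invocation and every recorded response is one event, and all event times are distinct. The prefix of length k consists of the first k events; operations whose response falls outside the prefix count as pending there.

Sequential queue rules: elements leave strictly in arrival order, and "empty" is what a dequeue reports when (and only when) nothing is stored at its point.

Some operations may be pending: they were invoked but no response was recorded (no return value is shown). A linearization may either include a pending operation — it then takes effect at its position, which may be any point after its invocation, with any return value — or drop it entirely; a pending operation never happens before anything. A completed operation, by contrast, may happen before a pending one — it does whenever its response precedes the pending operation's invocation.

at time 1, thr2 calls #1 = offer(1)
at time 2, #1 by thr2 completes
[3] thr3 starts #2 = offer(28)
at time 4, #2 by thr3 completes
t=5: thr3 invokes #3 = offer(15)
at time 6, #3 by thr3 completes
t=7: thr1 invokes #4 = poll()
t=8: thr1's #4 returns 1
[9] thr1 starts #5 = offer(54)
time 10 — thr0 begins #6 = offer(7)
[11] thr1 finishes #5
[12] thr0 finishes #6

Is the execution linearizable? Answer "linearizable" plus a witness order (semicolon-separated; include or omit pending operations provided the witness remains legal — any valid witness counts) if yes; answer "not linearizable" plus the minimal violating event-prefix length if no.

linearizable — witness: #1; #2; #3; #4; #5; #6

after step 1 (#1 offer(1)): queue <1>
after step 2 (#2 offer(28)): queue <1,28>
after step 3 (#3 offer(15)): queue <1,28,15>
after step 4 (#4 poll() → 1): queue <28,15>
after step 5 (#5 offer(54)): queue <28,15,54>
after step 6 (#6 offer(7)): queue <28,15,54,7>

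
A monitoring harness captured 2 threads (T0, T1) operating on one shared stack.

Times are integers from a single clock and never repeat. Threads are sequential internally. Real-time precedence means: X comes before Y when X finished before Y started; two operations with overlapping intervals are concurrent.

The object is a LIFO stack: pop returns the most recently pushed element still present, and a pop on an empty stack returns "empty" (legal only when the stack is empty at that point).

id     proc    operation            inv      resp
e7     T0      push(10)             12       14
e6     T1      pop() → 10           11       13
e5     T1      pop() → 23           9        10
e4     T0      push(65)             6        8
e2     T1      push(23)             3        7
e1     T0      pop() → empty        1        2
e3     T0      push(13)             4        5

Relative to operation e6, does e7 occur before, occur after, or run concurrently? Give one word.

concurrent

e7 spans [12,14], e6 spans [11,13]
the intervals overlap in both directions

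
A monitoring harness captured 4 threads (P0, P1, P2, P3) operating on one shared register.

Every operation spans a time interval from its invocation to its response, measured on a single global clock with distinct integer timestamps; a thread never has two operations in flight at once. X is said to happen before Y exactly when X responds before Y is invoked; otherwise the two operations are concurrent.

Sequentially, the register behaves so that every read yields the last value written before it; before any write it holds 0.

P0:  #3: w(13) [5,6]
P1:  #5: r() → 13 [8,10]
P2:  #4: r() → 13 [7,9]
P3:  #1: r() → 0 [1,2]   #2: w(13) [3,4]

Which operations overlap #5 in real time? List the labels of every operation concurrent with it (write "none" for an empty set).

#4

#5 spans [8,10]; an op avoiding the whole window 8..10 is ordered, any other is concurrent
#1 [1,2]: before
#2 [3,4]: before
#3 [5,6]: before
#4 [7,9]: concurrent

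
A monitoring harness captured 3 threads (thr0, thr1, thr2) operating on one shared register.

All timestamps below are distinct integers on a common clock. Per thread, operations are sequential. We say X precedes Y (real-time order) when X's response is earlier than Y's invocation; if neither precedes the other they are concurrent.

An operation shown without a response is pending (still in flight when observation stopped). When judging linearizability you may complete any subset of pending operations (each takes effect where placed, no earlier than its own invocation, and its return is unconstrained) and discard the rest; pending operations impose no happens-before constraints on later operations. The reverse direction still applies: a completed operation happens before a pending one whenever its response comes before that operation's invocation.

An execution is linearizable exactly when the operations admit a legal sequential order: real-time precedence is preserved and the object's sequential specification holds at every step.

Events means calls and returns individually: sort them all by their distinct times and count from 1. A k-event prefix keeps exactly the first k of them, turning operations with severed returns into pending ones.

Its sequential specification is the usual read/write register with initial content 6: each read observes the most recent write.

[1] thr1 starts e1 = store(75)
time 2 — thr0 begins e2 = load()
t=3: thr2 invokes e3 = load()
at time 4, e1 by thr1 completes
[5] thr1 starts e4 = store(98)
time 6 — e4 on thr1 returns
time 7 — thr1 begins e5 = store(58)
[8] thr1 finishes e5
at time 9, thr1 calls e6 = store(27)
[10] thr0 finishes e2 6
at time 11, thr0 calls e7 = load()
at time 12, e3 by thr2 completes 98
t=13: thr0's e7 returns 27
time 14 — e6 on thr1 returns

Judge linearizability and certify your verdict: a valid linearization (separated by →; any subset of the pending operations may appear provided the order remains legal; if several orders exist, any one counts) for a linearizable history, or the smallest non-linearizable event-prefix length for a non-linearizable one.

after step 1 (e2 load() → 6): value 6
after step 2 (e1 store(75)): value 75
after step 3 (e4 store(98)): value 98
after step 4 (e3 load() → 98): value 98
after step 5 (e5 store(58)): value 58
after step 6 (e6 store(27)): value 27
after step 7 (e7 load() → 27): value 27

linearizable — witness: e2 → e1 → e4 → e3 → e5 → e6 → e7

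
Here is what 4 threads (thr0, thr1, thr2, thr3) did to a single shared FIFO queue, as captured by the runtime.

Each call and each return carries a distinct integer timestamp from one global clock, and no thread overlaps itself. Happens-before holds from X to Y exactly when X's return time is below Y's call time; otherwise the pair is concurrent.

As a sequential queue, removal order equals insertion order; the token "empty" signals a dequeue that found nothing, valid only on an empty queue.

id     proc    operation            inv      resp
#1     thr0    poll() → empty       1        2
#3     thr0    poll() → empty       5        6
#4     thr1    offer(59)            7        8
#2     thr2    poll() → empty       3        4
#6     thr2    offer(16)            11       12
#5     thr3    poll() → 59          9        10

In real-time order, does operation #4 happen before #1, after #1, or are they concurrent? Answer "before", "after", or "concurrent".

#4 spans [7,8], #1 spans [1,2]
resp(#1)=2 < inv(#4)=7

after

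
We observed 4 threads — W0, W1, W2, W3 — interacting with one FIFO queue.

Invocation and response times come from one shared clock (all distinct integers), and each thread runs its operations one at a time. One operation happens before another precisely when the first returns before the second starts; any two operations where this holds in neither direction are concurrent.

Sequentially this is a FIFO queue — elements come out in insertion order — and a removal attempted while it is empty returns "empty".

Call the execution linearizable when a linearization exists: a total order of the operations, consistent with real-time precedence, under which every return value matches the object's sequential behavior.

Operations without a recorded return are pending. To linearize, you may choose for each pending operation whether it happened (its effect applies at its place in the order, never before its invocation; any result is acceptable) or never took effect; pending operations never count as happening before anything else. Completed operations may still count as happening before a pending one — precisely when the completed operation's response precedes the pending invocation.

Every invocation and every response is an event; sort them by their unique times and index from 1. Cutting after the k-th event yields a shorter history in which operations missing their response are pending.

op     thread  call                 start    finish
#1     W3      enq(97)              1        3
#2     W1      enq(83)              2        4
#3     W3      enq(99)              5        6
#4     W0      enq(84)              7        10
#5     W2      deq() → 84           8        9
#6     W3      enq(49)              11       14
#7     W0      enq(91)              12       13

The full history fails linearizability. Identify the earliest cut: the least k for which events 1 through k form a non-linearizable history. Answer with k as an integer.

9

events 1..8 are linearizable; a witness order is #1, #2, #3:
step 1: #1 enq(97) — queue <97>
step 2: #2 enq(83) — queue <97,83>
step 3: #3 enq(99) — queue <97,83,99>
at event 9 (#5's time-9 response) nothing linearizes any more
include/drop combinations of the 1 pending operation (#4) were all tried; none helps
take #1, #2, #3, #5 (pending dropped): step 4 already fails, because #5 deq() → 84 cannot occur there
take #2, #1, #3, #5 (pending dropped): step 4 already fails, because #5 deq() → 84 cannot occur there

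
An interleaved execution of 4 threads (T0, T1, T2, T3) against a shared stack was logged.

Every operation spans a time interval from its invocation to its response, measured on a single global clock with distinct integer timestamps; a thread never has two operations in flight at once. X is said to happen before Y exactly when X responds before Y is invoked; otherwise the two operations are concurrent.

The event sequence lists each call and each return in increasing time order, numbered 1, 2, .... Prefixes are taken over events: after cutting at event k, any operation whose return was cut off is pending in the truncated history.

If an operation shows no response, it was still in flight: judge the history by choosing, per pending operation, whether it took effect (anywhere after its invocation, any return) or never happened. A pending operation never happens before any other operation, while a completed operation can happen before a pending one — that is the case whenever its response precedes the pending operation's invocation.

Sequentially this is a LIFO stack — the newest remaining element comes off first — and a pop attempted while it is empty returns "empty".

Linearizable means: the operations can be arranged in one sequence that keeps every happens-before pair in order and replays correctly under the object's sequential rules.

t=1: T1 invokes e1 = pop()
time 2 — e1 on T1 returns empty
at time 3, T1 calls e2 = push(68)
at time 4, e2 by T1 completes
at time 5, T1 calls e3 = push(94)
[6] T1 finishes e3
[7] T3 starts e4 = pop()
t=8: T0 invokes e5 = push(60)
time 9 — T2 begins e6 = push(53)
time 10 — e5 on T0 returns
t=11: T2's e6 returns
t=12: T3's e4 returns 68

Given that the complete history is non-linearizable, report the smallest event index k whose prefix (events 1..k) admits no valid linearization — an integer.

a valid linearization of events 1..11 exists, for instance e1, e2, e3, e4, e5, e6:
1. e1 pop() → empty, leaving stack <>
2. e2 push(68), leaving stack <68>
3. e3 push(94), leaving stack <68,94>
4. e4 pop() (pending, included), leaving stack <68>
5. e5 push(60), leaving stack <68,60>
6. e6 push(53), leaving stack <68,60,53>
include event 12 — e4 responding at 12 — and every candidate order breaks
for example e1, e2, e3, e4, e5, e6 fails at step 4: e4 pop() → 68 is not legal there
for example e1, e2, e3, e4, e6, e5 fails at step 4: e4 pop() → 68 is not legal there

12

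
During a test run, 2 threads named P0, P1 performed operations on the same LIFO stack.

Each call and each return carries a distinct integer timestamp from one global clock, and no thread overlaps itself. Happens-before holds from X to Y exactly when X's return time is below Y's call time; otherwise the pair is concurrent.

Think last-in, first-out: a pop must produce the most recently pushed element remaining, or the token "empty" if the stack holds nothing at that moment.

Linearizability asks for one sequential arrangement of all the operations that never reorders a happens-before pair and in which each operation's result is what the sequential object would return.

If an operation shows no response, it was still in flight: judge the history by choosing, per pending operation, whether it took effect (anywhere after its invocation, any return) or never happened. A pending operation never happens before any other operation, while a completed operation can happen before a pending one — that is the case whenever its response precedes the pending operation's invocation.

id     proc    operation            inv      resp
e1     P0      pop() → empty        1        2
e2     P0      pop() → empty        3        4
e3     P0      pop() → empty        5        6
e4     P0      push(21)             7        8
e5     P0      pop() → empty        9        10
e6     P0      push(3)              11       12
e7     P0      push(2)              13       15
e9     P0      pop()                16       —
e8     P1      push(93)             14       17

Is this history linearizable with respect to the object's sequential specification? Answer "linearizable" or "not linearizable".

events 1..9 are fine; event 10 — the response of e5 at time 10 — makes the prefix non-linearizable
the completed operations (5 total) allow one real-time order; the LIFO stack replay rejects it
sample order e1, e2, e3, e4, e5 stalls at step 5 — e5 pop() → empty has no legal effect

not linearizable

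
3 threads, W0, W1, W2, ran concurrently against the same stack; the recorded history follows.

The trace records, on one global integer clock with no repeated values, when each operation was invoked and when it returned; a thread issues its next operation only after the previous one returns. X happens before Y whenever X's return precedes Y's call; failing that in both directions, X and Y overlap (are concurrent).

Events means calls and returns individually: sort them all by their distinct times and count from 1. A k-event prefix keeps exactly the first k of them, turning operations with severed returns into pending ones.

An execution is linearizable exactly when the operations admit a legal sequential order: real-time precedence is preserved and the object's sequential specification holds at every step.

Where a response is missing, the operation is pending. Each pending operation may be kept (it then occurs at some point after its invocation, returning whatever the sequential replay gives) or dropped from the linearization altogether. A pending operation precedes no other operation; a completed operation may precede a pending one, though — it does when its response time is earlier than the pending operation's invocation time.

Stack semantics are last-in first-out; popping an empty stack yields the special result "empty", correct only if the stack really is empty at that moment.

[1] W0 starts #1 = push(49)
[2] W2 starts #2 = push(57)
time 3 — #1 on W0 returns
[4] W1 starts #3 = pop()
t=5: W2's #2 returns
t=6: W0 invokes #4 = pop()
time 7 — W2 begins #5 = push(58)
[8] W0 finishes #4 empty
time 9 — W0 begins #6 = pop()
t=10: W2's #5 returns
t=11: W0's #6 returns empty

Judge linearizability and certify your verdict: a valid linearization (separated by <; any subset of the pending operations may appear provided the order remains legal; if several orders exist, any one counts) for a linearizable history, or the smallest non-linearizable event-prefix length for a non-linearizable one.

not linearizable — minimal violating prefix: 8 events

prefix check: 1..7 passes, 1..8 fails once #4's time-8 response joins
checked exhaustively: 2 real-time-consistent orders of 3 completed operations, zero legal stack replays
including or dropping the 2 pending operations (#3, #5) in any combination fails
one such order, #1, #2, #4 (pending dropped), breaks at step 3 where #4 pop() → empty is illegal
one such order, #2, #1, #4 (pending dropped), breaks at step 3 where #4 pop() → empty is illegal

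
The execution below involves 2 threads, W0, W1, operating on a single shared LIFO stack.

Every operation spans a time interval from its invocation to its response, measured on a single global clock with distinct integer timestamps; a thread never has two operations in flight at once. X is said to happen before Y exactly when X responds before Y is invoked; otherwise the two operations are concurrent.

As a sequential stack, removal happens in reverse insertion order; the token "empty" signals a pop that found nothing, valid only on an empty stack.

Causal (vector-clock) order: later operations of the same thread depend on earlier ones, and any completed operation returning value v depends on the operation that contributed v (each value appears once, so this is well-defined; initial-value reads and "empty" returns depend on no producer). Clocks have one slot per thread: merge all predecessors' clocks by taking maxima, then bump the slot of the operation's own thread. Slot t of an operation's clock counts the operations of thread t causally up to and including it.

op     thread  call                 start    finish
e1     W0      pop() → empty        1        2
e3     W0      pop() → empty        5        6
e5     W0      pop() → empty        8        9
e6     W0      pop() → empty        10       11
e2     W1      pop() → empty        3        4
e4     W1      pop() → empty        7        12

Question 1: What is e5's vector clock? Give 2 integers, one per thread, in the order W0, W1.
(3, 0)

no predecessors for e2 (invoked 3): W1 increments from zero → (0, 1)
no predecessors for e1 (invoked 1): W0 increments from zero → (1, 0)
e4, invoked 7, takes VC(e2)=(0, 1) under max, adds 1 for W1 → (0, 2)
e3, invoked 5, takes VC(e1)=(1, 0) under max, adds 1 for W0 → (2, 0)
e5, invoked 8, takes VC(e3)=(2, 0) under max, adds 1 for W0 → (3, 0)
e6, invoked 10, takes VC(e5)=(3, 0) under max, adds 1 for W0 → (4, 0)
target: VC(e5) = (3, 0)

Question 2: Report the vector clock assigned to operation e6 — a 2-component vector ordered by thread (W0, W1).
(4, 0)

e2, invoked 3, has no incoming edges; only W1's bump applies → (0, 1)
e1, invoked 1, has no incoming edges; only W0's bump applies → (1, 0)
VC(e4, invoked at 7): max of VC(e2)=(0, 1), then +1 on thread W1 → (0, 2)
VC(e3, invoked at 5): max of VC(e1)=(1, 0), then +1 on thread W0 → (2, 0)
VC(e5, invoked at 8): max of VC(e3)=(2, 0), then +1 on thread W0 → (3, 0)
VC(e6, invoked at 10): max of VC(e5)=(3, 0), then +1 on thread W0 → (4, 0)
target: VC(e6) = (4, 0)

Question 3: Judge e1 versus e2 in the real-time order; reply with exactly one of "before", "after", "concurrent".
before

e1 spans [1,2], e2 spans [3,4]
resp(e1)=2 < inv(e2)=3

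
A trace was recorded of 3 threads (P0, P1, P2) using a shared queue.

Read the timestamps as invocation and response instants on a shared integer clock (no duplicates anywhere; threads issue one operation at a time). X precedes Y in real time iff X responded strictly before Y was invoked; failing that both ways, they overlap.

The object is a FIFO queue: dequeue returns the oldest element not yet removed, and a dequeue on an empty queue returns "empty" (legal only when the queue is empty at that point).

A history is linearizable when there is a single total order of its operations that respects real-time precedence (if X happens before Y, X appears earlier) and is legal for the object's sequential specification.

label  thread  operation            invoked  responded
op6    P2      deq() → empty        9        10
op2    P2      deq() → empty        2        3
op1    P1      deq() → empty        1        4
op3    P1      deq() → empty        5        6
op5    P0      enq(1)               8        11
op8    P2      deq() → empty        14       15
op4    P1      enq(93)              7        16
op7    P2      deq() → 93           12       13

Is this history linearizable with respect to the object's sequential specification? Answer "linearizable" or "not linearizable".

already the first 15 events (up to op8's response at time 15) admit no linearization; the first 14 still do
4 orders of the 7 completed queue ops respect real time; none is legal
including or dropping the 1 pending operation (op4) in any combination fails
one such order, op1, op2, op3, op5, op6, op7, op8 (pending dropped), breaks at step 5 where op6 deq() → empty is illegal
one such order, op1, op2, op3, op6, op5, op7, op8 (pending dropped), breaks at step 6 where op7 deq() → 93 is illegal

not linearizable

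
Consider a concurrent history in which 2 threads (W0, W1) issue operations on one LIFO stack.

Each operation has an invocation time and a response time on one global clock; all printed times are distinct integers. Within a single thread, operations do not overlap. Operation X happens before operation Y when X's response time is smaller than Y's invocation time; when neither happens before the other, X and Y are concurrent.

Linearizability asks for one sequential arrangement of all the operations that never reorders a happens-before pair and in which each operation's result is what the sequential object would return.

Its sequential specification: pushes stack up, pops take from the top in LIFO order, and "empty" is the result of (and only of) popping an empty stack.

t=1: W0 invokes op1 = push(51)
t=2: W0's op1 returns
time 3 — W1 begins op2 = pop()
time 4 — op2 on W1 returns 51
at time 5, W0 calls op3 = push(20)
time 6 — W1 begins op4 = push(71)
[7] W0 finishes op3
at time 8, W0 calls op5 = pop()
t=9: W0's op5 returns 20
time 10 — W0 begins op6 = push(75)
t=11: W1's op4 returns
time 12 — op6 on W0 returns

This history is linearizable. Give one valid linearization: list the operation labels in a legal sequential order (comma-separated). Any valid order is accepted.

op1, op2, op3, op5, op4, op6

1. op1 push(51), leaving stack <51>
2. op2 pop() → 51, leaving stack <>
3. op3 push(20), leaving stack <20>
4. op5 pop() → 20, leaving stack <>
5. op4 push(71), leaving stack <71>
6. op6 push(75), leaving stack <71,75>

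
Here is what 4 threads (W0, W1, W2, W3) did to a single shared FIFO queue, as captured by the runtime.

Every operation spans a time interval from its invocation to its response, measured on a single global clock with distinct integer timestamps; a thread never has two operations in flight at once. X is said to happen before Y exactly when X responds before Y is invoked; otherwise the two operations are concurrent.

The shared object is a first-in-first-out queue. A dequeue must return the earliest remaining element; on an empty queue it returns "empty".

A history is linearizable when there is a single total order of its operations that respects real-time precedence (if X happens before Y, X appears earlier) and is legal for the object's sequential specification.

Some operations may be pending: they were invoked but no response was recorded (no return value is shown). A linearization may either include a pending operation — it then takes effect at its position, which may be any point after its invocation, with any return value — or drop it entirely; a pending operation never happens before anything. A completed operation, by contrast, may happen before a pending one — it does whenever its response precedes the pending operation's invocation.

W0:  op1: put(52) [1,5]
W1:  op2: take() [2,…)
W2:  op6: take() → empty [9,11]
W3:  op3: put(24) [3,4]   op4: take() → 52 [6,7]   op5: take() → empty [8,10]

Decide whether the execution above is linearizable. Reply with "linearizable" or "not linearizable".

linearizable

one valid linearization: op1, op3, op4, op2, op5, op6
1. op1 put(52), leaving queue <52>
2. op3 put(24), leaving queue <52,24>
3. op4 take() → 52, leaving queue <24>
4. op2 take() (pending, included), leaving queue <>
5. op5 take() → empty, leaving queue <>
6. op6 take() → empty, leaving queue <>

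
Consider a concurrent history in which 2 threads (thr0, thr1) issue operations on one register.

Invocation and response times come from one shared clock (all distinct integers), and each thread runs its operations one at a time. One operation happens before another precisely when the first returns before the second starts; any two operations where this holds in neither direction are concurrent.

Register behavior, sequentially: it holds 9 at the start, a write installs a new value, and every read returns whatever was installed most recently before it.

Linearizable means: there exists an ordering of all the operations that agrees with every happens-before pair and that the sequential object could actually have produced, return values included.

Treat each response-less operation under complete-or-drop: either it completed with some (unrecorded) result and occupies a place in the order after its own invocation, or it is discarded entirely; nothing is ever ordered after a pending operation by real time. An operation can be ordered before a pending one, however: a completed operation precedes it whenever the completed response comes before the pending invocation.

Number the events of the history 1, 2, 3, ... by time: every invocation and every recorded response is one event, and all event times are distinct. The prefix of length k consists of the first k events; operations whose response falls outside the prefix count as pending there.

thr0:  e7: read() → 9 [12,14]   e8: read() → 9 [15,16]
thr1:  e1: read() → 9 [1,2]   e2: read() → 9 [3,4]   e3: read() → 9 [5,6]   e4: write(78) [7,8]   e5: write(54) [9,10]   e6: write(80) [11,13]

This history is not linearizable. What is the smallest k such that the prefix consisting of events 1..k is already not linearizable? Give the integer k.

14

one valid order for events 1..13 is e1, e2, e3, e4, e5, e6:
1. e1 read() → 9, leaving value 9
2. e2 read() → 9, leaving value 9
3. e3 read() → 9, leaving value 9
4. e4 write(78), leaving value 78
5. e5 write(54), leaving value 54
6. e6 write(80), leaving value 80
once event 14 joins (e7's response, time 14), exhaustive search finds no witness
one such order, e1, e2, e3, e4, e5, e6, e7, breaks at step 7 where e7 read() → 9 is illegal
one such order, e1, e2, e3, e4, e5, e7, e6, breaks at step 6 where e7 read() → 9 is illegal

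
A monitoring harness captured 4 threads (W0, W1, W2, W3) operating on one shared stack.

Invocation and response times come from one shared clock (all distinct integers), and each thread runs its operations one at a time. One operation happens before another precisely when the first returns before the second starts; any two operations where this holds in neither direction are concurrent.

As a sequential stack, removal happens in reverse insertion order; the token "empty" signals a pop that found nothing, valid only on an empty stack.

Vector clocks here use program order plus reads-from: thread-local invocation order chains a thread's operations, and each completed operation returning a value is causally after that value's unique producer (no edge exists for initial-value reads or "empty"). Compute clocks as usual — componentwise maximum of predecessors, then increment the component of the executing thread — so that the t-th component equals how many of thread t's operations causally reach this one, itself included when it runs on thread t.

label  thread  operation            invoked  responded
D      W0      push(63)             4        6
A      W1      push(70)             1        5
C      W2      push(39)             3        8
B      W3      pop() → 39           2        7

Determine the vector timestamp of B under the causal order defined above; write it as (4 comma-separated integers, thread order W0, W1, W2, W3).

(0, 0, 1, 1)

invoked at 3, C has no predecessors; its own W2 bump gives (0, 0, 1, 0)
invoked at 1, A has no predecessors; its own W1 bump gives (0, 1, 0, 0)
invoked at 4, D has no predecessors; its own W0 bump gives (1, 0, 0, 0)
VC(B, invoked at 2): max of VC(C)=(0, 0, 1, 0), then +1 on thread W3 → (0, 0, 1, 1)
target: VC(B) = (0, 0, 1, 1)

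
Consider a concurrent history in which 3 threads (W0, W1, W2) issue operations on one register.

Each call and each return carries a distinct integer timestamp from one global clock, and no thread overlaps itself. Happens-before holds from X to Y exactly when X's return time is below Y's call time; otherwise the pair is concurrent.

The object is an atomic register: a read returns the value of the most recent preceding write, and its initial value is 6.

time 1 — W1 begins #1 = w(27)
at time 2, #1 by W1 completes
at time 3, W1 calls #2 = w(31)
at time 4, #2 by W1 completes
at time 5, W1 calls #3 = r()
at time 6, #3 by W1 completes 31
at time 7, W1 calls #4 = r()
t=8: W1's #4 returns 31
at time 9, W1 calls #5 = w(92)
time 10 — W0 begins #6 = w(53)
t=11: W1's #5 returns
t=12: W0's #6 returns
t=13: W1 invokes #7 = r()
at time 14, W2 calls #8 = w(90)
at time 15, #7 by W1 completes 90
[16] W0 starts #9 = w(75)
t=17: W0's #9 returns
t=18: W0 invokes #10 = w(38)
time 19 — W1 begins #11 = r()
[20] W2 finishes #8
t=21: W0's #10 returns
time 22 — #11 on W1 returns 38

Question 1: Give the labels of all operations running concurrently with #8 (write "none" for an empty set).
#8 spans [14,20]; an op avoiding the whole window 14..20 is ordered, any other is concurrent
#1 [1,2]: before
#2 [3,4]: before
#3 [5,6]: before
#4 [7,8]: before
#5 [9,11]: before
#6 [10,12]: before
#7 [13,15]: concurrent
#9 [16,17]: concurrent
#10 [18,21]: concurrent
#11 [19,22]: concurrent

#10, #11, #7, #9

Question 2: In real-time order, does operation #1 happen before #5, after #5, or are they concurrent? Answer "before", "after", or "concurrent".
#1 spans [1,2], #5 spans [9,11]
resp(#1)=2 < inv(#5)=9

before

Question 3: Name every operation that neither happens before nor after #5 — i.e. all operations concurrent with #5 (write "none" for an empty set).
#5 runs from 9 to 11; window-overlapping ops are concurrent
#1 [1,2]: before
#2 [3,4]: before
#3 [5,6]: before
#4 [7,8]: before
#6 [10,12]: concurrent
#7 [13,15]: after
#8 [14,20]: after
#9 [16,17]: after
#10 [18,21]: after
#11 [19,22]: after

#6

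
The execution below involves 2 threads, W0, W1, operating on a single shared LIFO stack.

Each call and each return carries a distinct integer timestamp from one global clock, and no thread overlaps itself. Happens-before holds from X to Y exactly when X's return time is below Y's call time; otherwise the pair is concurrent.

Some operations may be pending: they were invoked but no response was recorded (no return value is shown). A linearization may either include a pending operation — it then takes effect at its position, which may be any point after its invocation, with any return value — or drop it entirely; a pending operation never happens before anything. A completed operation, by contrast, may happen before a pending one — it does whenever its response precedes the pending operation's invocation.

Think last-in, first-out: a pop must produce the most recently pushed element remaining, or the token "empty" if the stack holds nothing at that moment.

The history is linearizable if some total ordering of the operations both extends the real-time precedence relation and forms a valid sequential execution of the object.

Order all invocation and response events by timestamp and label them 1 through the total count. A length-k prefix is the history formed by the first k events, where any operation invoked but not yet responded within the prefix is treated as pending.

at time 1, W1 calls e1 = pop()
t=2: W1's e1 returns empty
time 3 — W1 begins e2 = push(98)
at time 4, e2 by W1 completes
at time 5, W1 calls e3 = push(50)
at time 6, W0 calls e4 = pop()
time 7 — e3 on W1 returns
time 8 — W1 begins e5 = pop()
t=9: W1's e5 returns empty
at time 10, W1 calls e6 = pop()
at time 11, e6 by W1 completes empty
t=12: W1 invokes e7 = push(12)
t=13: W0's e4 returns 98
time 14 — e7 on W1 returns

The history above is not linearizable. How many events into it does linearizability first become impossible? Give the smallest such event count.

9

a valid linearization of events 1..8 exists, for instance e1, e2, e3:
after step 1 (e1 pop() → empty): stack <>
after step 2 (e2 push(98)): stack <98>
after step 3 (e3 push(50)): stack <98,50>
once event 9 joins (e5's response, time 9), exhaustive search finds no witness
no completion choice of the 1 pending operation (e4) rescues it — every subset was tried
sample order e1, e2, e3, e5 (pending dropped) stalls at step 4 — e5 pop() → empty has no legal effect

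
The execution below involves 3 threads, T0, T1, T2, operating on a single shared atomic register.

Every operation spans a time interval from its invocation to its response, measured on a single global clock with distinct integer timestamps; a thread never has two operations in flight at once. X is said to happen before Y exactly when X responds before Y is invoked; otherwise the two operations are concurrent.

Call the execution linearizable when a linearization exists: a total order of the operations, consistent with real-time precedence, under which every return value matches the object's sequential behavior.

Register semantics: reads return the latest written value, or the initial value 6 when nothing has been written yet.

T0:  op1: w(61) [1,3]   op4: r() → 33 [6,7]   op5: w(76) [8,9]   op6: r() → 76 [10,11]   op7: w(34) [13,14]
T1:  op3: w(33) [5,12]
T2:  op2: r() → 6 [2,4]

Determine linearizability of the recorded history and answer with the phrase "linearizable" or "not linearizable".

a witness: op2, op1, op3, op4, op5, op6, op7
step 1: op2 r() → 6 — value 6
step 2: op1 w(61) — value 61
step 3: op3 w(33) — value 33
step 4: op4 r() → 33 — value 33
step 5: op5 w(76) — value 76
step 6: op6 r() → 76 — value 76
step 7: op7 w(34) — value 34

linearizable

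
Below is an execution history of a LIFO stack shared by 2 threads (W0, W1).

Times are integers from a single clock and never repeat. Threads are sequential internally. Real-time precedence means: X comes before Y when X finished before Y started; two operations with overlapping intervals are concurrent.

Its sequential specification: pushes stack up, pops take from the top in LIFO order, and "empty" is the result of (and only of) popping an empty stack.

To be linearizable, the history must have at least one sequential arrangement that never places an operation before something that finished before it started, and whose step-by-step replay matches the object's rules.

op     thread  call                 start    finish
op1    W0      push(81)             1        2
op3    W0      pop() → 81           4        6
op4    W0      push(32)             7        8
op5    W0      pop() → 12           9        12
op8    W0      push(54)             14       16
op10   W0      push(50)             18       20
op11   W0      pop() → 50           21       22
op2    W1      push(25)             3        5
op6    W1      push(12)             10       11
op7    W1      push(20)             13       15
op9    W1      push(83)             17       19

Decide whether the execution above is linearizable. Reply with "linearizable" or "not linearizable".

a witness: op1, op3, op2, op4, op6, op5, op7, op8, op9, op10, op11
1. op1 push(81), leaving stack <81>
2. op3 pop() → 81, leaving stack <>
3. op2 push(25), leaving stack <25>
4. op4 push(32), leaving stack <25,32>
5. op6 push(12), leaving stack <25,32,12>
6. op5 pop() → 12, leaving stack <25,32>
7. op7 push(20), leaving stack <25,32,20>
8. op8 push(54), leaving stack <25,32,20,54>
9. op9 push(83), leaving stack <25,32,20,54,83>
10. op10 push(50), leaving stack <25,32,20,54,83,50>
11. op11 pop() → 50, leaving stack <25,32,20,54,83>

linearizable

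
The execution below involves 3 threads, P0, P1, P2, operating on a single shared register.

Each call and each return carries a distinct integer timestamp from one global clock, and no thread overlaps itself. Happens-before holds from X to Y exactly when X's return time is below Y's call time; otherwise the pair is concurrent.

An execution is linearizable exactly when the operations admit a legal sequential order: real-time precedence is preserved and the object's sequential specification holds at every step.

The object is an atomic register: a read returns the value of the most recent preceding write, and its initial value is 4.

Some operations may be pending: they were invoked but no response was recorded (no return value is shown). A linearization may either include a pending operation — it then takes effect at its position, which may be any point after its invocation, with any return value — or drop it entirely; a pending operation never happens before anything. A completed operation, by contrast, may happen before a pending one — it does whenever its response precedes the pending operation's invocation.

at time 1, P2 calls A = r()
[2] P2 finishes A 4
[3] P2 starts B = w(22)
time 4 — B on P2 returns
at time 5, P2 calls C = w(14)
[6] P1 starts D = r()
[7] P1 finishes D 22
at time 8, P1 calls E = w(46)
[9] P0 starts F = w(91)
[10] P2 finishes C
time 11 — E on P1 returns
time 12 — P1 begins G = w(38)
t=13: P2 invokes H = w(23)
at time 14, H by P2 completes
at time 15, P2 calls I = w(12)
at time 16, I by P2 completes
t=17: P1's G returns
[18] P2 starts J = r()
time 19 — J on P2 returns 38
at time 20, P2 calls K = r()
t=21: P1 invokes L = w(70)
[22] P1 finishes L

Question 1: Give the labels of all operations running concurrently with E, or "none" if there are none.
Answer: C, F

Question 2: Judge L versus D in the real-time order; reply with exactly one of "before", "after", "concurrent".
Answer: after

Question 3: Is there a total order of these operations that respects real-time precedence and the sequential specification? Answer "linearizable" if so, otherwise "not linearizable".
linearizable

witness order: A, B, D, C, E, F, H, I, G, J, K, L
1. A r() → 4, leaving value 4
2. B w(22), leaving value 22
3. D r() → 22, leaving value 22
4. C w(14), leaving value 14
5. E w(46), leaving value 46
6. F w(91) (pending, included), leaving value 91
7. H w(23), leaving value 23
8. I w(12), leaving value 12
9. G w(38), leaving value 38
10. J r() → 38, leaving value 38
11. K r() (pending, included), leaving value 38
12. L w(70), leaving value 70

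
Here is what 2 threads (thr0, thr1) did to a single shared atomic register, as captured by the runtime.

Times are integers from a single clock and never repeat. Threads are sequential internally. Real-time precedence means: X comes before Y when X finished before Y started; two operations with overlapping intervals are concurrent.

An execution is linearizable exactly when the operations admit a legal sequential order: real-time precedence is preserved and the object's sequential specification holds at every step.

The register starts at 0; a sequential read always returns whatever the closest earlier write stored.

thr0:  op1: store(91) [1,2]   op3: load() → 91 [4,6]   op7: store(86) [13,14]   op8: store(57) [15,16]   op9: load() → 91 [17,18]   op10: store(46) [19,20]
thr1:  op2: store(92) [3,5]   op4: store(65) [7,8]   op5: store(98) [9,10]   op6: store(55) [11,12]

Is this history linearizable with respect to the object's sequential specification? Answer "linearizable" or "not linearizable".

events 1..17 are fine; event 18 — the response of op9 at time 18 — makes the prefix non-linearizable
every one of the 2 real-time-consistent orders over 9 completed atomic register ops fails the sequential spec
e.g. op1, op2, op3, op4, op5, op6, op7, op8, op9: illegal at step 3, since op3 load() → 91 cannot apply there
e.g. op1, op3, op2, op4, op5, op6, op7, op8, op9: illegal at step 9, since op9 load() → 91 cannot apply there

not linearizable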